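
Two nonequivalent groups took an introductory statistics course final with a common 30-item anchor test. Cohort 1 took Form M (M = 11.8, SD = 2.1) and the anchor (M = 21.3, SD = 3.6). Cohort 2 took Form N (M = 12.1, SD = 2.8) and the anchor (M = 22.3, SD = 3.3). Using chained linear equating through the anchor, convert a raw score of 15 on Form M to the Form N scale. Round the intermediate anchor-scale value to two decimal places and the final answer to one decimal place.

15.9

Form M → anchor (Cohort 1): v = (3.6/2.1)(15 − 11.8) + 21.3 = 26.79
anchor → Form N (Cohort 2): y = (2.8/3.3)(26.79 − 22.3) + 12.1 = 15.9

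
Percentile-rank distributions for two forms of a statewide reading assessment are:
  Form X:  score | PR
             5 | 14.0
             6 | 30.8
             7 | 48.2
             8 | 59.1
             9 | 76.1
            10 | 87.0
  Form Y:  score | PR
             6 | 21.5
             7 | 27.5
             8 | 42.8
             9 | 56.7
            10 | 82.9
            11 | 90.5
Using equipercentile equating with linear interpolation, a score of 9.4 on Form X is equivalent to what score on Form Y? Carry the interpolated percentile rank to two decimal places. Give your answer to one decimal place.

9.9

PR of 9.4 on Form X: 76.1 + (9.4 − 9)/(10 − 9) × (87.0 − 76.1) = 80.46
On Form Y, PR 80.46 falls between score 9 (PR 56.7) and 10 (PR 82.9).
Interpolate: 9 + (80.46 − 56.7)/(82.9 − 56.7) × (10 − 9) = 9.9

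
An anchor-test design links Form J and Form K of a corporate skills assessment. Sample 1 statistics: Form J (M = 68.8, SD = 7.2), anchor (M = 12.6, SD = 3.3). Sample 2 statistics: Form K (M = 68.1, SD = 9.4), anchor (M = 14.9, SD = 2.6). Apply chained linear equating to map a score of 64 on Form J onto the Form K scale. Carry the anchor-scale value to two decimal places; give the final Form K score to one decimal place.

51.8

Form J → anchor (Sample 1): v = (3.3/7.2)(64 − 68.8) + 12.6 = 10.40
anchor → Form K (Sample 2): y = (9.4/2.6)(10.40 − 14.9) + 68.1 = 51.8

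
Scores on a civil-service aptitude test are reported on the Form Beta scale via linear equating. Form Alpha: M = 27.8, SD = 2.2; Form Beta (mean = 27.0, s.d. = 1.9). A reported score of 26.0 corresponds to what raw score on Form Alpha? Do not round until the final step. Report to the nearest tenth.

Invert y = (SD_Y/SD_X)(x − M_X) + M_Y:
x = (SD_X/SD_Y)(y − M_Y) + M_X = (2.2/1.9)(26.0 − 27.0) + 27.8
x = 1.157895 × -1.000 + 27.8 = 26.6

26.6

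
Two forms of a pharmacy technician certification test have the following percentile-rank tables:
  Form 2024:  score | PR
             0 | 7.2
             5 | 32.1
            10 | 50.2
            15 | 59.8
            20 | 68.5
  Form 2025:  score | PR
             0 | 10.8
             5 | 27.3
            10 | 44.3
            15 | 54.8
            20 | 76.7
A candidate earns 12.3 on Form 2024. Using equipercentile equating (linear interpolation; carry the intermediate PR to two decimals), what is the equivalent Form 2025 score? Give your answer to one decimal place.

PR of 12.3 on Form 2024: 50.2 + (12.3 − 10)/(15 − 10) × (59.8 − 50.2) = 54.62
On Form 2025, PR 54.62 falls between score 10 (PR 44.3) and 15 (PR 54.8).
Interpolate: 10 + (54.62 − 44.3)/(54.8 − 44.3) × (15 − 10) = 14.9

14.9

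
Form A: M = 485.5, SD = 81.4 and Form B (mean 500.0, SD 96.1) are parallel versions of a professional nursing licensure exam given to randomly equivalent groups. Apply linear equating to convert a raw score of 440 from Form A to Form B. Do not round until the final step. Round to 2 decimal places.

Linear equating: y = (SD_Y/SD_X)(x − M_X) + M_Y
y = (96.1/81.4)(440 − 485.5) + 500.0
y = 1.180590 × -45.5 + 500.0 = -53.7168 + 500.0 = 446.28

446.28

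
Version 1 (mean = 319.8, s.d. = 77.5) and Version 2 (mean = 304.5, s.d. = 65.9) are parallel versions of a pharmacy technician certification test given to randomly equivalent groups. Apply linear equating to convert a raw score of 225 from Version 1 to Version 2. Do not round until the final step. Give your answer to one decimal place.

Linear equating: y = (SD_Y/SD_X)(x − M_X) + M_Y
y = (65.9/77.5)(225 − 319.8) + 304.5
y = 0.850323 × -94.8 + 304.5 = -80.6106 + 304.5 = 223.9

223.9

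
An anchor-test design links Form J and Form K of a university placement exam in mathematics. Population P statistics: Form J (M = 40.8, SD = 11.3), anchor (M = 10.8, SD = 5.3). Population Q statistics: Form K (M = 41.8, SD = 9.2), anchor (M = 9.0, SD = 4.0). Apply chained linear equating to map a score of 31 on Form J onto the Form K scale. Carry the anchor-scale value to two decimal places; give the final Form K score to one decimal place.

Form J → anchor (Population P): v = (5.3/11.3)(31 − 40.8) + 10.8 = 6.20
anchor → Form K (Population Q): y = (9.2/4.0)(6.20 − 9.0) + 41.8 = 35.4

35.4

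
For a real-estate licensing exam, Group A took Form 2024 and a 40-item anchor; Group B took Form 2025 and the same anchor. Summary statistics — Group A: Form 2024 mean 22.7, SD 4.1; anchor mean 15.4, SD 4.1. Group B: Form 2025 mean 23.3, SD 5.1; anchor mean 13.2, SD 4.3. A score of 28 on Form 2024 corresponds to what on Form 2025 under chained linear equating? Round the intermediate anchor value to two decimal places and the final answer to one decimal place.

Form 2024 → anchor (Group A): v = (4.1/4.1)(28 − 22.7) + 15.4 = 20.70
anchor → Form 2025 (Group B): y = (5.1/4.3)(20.70 − 13.2) + 23.3 = 32.2

32.2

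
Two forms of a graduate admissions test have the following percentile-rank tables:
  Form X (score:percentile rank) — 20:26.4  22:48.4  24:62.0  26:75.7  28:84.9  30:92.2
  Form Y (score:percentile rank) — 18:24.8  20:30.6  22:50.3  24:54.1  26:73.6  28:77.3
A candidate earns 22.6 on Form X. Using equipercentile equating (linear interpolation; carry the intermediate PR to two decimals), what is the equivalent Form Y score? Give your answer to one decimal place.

PR of 22.6 on Form X: 48.4 + (22.6 − 22)/(24 − 22) × (62.0 − 48.4) = 52.48
On Form Y, PR 52.48 falls between score 22 (PR 50.3) and 24 (PR 54.1).
Interpolate: 22 + (52.48 − 50.3)/(54.1 − 50.3) × (24 − 22) = 23.1

23.1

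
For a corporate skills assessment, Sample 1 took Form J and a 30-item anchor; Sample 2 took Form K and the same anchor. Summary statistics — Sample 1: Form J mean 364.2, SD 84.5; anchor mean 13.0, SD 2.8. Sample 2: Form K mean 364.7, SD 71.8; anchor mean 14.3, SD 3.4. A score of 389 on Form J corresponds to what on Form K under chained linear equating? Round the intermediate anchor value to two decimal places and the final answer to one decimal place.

354.6

Form J → anchor (Sample 1): v = (2.8/84.5)(389 − 364.2) + 13.0 = 13.82
anchor → Form K (Sample 2): y = (71.8/3.4)(13.82 − 14.3) + 364.7 = 354.6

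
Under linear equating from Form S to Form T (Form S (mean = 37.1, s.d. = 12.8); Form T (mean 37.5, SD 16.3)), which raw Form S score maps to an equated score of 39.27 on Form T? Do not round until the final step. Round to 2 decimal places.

38.49

Invert y = (SD_Y/SD_X)(x − M_X) + M_Y:
x = (SD_X/SD_Y)(y − M_Y) + M_X = (12.8/16.3)(39.27 − 37.5) + 37.1
x = 0.785276 × 1.770 + 37.1 = 38.49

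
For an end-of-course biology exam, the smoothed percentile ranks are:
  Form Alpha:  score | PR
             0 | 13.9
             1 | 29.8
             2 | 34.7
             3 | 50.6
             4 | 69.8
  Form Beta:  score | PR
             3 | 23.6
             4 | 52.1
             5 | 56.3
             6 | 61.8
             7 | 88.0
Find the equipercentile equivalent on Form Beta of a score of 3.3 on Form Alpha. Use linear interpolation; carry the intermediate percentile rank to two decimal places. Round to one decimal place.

5.0

PR of 3.3 on Form Alpha: 50.6 + (3.3 − 3)/(4 − 3) × (69.8 − 50.6) = 56.36
On Form Beta, PR 56.36 falls between score 5 (PR 56.3) and 6 (PR 61.8).
Interpolate: 5 + (56.36 − 56.3)/(61.8 − 56.3) × (6 − 5) = 5.0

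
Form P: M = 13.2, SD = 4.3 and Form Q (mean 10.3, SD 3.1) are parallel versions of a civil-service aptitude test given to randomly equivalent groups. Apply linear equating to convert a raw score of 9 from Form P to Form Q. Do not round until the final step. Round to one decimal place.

7.3

Linear equating: y = (SD_Y/SD_X)(x − M_X) + M_Y
y = (3.1/4.3)(9 − 13.2) + 10.3
y = 0.720930 × -4.2 + 10.3 = -3.0279 + 10.3 = 7.3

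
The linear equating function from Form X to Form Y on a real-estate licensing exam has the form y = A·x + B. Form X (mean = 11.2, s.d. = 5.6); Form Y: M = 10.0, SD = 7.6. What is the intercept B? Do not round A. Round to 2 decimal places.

-5.20

A = SD_Y / SD_X = 7.6 / 5.6 = 1.357143
B = M_Y − A·M_X = 10.0 − 1.357143 × 11.2 = -5.20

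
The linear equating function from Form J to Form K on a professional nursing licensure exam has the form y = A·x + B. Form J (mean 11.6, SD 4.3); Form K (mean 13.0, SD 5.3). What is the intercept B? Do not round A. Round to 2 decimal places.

A = SD_Y / SD_X = 5.3 / 4.3 = 1.232558
B = M_Y − A·M_X = 13.0 − 1.232558 × 11.6 = -1.30

-1.30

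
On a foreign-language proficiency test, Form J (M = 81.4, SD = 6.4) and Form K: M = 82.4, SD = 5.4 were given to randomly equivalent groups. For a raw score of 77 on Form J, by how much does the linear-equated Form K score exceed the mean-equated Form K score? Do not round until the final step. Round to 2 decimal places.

Mean-equated: 77 + (82.4 − 81.4) = 78.00
Linear-equated: (5.4/6.4)(77 − 81.4) + 82.4 = 78.688
Difference = 78.688 − 78.00 = 0.69

0.69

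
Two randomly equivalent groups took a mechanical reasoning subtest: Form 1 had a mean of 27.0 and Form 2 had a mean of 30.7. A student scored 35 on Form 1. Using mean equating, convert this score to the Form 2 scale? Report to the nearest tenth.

38.7

Mean equating: y = x + (M_Y − M_X) = 35 + (30.7 − 27.0) = 38.7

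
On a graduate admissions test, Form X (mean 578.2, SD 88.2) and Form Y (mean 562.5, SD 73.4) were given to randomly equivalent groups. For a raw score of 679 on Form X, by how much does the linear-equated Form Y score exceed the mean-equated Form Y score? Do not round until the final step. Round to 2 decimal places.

Mean-equated: 679 + (562.5 − 578.2) = 663.30
Linear-equated: (73.4/88.2)(679 − 578.2) + 562.5 = 646.386
Difference = 646.386 − 663.30 = -16.91

-16.91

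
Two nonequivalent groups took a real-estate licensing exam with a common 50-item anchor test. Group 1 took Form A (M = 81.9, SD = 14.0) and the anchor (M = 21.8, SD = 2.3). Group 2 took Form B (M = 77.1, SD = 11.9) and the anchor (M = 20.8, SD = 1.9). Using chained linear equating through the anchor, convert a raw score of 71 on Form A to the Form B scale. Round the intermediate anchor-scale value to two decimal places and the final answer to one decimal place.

72.2

Form A → anchor (Group 1): v = (2.3/14.0)(71 − 81.9) + 21.8 = 20.01
anchor → Form B (Group 2): y = (11.9/1.9)(20.01 − 20.8) + 77.1 = 72.2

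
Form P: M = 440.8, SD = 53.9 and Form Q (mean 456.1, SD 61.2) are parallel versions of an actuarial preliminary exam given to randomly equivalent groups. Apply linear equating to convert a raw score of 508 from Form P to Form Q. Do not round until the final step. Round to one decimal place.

532.4

Linear equating: y = (SD_Y/SD_X)(x − M_X) + M_Y
y = (61.2/53.9)(508 − 440.8) + 456.1
y = 1.135436 × 67.2 + 456.1 = 76.3013 + 456.1 = 532.4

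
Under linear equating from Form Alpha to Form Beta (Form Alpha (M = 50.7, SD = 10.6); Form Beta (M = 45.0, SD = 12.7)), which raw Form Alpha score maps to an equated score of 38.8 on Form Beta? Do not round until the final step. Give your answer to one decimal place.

Invert y = (SD_Y/SD_X)(x − M_X) + M_Y:
x = (SD_X/SD_Y)(y − M_Y) + M_X = (10.6/12.7)(38.8 − 45.0) + 50.7
x = 0.834646 × -6.200 + 50.7 = 45.5

45.5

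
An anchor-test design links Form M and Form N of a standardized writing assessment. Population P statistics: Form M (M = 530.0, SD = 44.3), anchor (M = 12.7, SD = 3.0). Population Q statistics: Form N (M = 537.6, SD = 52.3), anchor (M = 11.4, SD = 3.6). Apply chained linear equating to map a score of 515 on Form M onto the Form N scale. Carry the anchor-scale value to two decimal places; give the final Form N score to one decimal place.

541.7

Form M → anchor (Population P): v = (3.0/44.3)(515 − 530.0) + 12.7 = 11.68
anchor → Form N (Population Q): y = (52.3/3.6)(11.68 − 11.4) + 537.6 = 541.7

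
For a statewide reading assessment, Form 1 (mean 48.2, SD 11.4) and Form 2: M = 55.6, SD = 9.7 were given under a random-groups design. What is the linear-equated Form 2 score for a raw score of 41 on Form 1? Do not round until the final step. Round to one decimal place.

Linear equating: y = (SD_Y/SD_X)(x − M_X) + M_Y
y = (9.7/11.4)(41 − 48.2) + 55.6
y = 0.850877 × -7.2 + 55.6 = -6.1263 + 55.6 = 49.5

49.5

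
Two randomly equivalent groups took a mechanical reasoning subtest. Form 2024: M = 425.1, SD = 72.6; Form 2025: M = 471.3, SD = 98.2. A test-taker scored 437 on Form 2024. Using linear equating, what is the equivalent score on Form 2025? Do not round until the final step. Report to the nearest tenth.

487.4

Linear equating: y = (SD_Y/SD_X)(x − M_X) + M_Y
y = (98.2/72.6)(437 − 425.1) + 471.3
y = 1.352617 × 11.9 + 471.3 = 16.0961 + 471.3 = 487.4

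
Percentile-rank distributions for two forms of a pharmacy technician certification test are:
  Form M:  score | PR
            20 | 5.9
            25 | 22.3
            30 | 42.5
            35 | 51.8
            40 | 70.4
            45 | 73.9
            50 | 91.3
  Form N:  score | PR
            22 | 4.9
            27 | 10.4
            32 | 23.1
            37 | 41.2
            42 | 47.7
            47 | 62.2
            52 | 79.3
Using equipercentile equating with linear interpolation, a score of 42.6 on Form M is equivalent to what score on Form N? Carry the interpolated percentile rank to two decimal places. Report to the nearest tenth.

PR of 42.6 on Form M: 70.4 + (42.6 − 40)/(45 − 40) × (73.9 − 70.4) = 72.22
On Form N, PR 72.22 falls between score 47 (PR 62.2) and 52 (PR 79.3).
Interpolate: 47 + (72.22 − 62.2)/(79.3 − 62.2) × (52 − 47) = 49.9

49.9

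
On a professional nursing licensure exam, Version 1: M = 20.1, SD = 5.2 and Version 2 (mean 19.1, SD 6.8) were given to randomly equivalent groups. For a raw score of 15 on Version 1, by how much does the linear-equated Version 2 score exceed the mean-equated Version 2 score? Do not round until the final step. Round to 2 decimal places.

-1.57

Mean-equated: 15 + (19.1 − 20.1) = 14.00
Linear-equated: (6.8/5.2)(15 − 20.1) + 19.1 = 12.431
Difference = 12.431 − 14.00 = -1.57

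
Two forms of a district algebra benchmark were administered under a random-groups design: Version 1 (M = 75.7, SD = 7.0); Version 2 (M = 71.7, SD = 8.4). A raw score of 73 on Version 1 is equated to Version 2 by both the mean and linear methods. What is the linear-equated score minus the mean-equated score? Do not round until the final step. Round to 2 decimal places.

Mean-equated: 73 + (71.7 − 75.7) = 69.00
Linear-equated: (8.4/7.0)(73 − 75.7) + 71.7 = 68.460
Difference = 68.460 − 69.00 = -0.54

-0.54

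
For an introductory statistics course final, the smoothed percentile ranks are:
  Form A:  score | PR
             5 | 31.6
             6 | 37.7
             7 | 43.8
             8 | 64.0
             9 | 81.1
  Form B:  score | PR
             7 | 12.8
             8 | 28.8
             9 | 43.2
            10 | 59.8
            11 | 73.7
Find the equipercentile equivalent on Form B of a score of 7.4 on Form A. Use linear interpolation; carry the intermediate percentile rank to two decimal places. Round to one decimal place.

9.5

PR of 7.4 on Form A: 43.8 + (7.4 − 7)/(8 − 7) × (64.0 − 43.8) = 51.88
On Form B, PR 51.88 falls between score 9 (PR 43.2) and 10 (PR 59.8).
Interpolate: 9 + (51.88 − 43.2)/(59.8 − 43.2) × (10 − 9) = 9.5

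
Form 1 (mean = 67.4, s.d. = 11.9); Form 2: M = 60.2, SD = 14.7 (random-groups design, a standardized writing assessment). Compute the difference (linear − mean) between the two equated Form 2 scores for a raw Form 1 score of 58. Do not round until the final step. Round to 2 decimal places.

-2.21

Mean-equated: 58 + (60.2 − 67.4) = 50.80
Linear-equated: (14.7/11.9)(58 − 67.4) + 60.2 = 48.588
Difference = 48.588 − 50.80 = -2.21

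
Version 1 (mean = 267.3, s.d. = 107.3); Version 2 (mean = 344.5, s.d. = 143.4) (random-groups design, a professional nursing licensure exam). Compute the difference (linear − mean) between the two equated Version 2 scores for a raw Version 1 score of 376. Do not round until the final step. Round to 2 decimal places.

Mean-equated: 376 + (344.5 − 267.3) = 453.20
Linear-equated: (143.4/107.3)(376 − 267.3) + 344.5 = 489.771
Difference = 489.771 − 453.20 = 36.57

36.57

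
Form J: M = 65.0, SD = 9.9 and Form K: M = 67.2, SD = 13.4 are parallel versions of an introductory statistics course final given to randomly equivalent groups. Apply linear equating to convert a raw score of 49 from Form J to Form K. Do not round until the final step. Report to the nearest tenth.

45.5

Linear equating: y = (SD_Y/SD_X)(x − M_X) + M_Y
y = (13.4/9.9)(49 − 65.0) + 67.2
y = 1.353535 × -16.0 + 67.2 = -21.6566 + 67.2 = 45.5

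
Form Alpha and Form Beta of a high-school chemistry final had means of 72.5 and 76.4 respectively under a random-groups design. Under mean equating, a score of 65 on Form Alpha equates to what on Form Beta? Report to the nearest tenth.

68.9

Mean equating: y = x + (M_Y − M_X) = 65 + (76.4 − 72.5) = 68.9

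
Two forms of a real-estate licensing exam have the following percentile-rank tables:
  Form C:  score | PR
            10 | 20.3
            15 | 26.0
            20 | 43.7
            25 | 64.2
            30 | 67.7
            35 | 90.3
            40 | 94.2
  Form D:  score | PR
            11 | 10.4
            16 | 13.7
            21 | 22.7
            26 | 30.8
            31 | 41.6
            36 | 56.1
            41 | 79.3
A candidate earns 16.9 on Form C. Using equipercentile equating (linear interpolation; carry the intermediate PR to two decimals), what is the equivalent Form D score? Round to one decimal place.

PR of 16.9 on Form C: 26.0 + (16.9 − 15)/(20 − 15) × (43.7 − 26.0) = 32.73
On Form D, PR 32.73 falls between score 26 (PR 30.8) and 31 (PR 41.6).
Interpolate: 26 + (32.73 − 30.8)/(41.6 − 30.8) × (31 − 26) = 26.9

26.9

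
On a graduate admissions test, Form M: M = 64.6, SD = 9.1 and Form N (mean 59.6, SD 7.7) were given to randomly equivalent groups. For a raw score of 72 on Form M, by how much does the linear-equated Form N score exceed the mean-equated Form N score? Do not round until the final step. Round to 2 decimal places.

Mean-equated: 72 + (59.6 − 64.6) = 67.00
Linear-equated: (7.7/9.1)(72 − 64.6) + 59.6 = 65.862
Difference = 65.862 − 67.00 = -1.14

-1.14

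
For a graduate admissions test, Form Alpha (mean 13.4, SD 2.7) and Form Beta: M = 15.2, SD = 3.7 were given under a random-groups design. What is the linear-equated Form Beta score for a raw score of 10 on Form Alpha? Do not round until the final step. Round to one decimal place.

Linear equating: y = (SD_Y/SD_X)(x − M_X) + M_Y
y = (3.7/2.7)(10 − 13.4) + 15.2
y = 1.370370 × -3.4 + 15.2 = -4.6593 + 15.2 = 10.5

10.5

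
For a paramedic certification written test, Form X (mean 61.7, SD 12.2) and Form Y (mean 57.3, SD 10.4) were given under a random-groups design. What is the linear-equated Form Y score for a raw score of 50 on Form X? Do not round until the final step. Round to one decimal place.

47.3

Linear equating: y = (SD_Y/SD_X)(x − M_X) + M_Y
y = (10.4/12.2)(50 − 61.7) + 57.3
y = 0.852459 × -11.7 + 57.3 = -9.9738 + 57.3 = 47.3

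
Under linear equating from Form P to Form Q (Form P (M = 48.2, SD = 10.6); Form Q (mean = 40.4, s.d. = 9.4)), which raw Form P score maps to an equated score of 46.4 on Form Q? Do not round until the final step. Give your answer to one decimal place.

55.0

Invert y = (SD_Y/SD_X)(x − M_X) + M_Y:
x = (SD_X/SD_Y)(y − M_Y) + M_X = (10.6/9.4)(46.4 − 40.4) + 48.2
x = 1.127660 × 6.000 + 48.2 = 55.0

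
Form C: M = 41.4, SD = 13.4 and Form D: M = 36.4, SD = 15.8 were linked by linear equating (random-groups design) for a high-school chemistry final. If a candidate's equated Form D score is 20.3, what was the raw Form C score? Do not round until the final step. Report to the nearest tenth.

27.7

Invert y = (SD_Y/SD_X)(x − M_X) + M_Y:
x = (SD_X/SD_Y)(y − M_Y) + M_X = (13.4/15.8)(20.3 − 36.4) + 41.4
x = 0.848101 × -16.100 + 41.4 = 27.7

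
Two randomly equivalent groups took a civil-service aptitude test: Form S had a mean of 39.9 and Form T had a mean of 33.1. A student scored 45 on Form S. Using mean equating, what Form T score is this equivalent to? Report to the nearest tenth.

Mean equating: y = x + (M_Y − M_X) = 45 + (33.1 − 39.9) = 38.2

38.2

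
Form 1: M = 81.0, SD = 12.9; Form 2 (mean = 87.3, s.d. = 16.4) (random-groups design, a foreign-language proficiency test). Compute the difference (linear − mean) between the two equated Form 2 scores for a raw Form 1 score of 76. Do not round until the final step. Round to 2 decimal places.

-1.36

Mean-equated: 76 + (87.3 − 81.0) = 82.30
Linear-equated: (16.4/12.9)(76 − 81.0) + 87.3 = 80.943
Difference = 80.943 − 82.30 = -1.36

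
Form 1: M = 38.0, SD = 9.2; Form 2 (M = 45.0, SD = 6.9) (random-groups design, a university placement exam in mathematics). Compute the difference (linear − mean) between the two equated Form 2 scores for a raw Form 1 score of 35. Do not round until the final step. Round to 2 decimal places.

0.75

Mean-equated: 35 + (45.0 − 38.0) = 42.00
Linear-equated: (6.9/9.2)(35 − 38.0) + 45.0 = 42.750
Difference = 42.750 − 42.00 = 0.75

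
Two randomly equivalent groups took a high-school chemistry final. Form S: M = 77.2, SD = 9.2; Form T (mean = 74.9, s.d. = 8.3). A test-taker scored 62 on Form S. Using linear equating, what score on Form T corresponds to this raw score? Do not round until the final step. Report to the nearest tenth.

61.2

Linear equating: y = (SD_Y/SD_X)(x − M_X) + M_Y
y = (8.3/9.2)(62 − 77.2) + 74.9
y = 0.902174 × -15.2 + 74.9 = -13.7130 + 74.9 = 61.2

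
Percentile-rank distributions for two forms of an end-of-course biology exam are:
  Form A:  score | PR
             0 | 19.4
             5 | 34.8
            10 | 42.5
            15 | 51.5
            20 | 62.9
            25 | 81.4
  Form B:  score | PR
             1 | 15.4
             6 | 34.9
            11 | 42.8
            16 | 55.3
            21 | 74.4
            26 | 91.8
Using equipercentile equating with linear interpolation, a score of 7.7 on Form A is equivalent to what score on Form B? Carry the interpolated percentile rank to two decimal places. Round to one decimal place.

8.6

PR of 7.7 on Form A: 34.8 + (7.7 − 5)/(10 − 5) × (42.5 − 34.8) = 38.96
On Form B, PR 38.96 falls between score 6 (PR 34.9) and 11 (PR 42.8).
Interpolate: 6 + (38.96 − 34.9)/(42.8 − 34.9) × (11 − 6) = 8.6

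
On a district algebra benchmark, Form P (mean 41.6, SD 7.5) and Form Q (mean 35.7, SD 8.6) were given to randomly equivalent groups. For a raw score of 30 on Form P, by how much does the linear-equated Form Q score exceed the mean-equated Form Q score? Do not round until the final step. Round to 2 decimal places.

-1.70

Mean-equated: 30 + (35.7 − 41.6) = 24.10
Linear-equated: (8.6/7.5)(30 − 41.6) + 35.7 = 22.399
Difference = 22.399 − 24.10 = -1.70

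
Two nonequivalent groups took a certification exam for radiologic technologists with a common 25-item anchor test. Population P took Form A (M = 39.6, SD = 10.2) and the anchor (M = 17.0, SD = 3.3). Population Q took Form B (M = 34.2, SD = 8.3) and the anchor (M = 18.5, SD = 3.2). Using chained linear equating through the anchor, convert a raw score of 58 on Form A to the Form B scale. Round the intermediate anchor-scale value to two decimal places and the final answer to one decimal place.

Form A → anchor (Population P): v = (3.3/10.2)(58 − 39.6) + 17.0 = 22.95
anchor → Form B (Population Q): y = (8.3/3.2)(22.95 − 18.5) + 34.2 = 45.7

45.7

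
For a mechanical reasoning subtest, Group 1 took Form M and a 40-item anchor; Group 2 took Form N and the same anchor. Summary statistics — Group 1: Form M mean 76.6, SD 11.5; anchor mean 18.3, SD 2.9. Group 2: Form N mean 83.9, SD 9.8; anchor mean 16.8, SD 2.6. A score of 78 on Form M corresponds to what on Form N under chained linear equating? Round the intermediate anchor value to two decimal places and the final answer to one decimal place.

90.9

Form M → anchor (Group 1): v = (2.9/11.5)(78 − 76.6) + 18.3 = 18.65
anchor → Form N (Group 2): y = (9.8/2.6)(18.65 − 16.8) + 83.9 = 90.9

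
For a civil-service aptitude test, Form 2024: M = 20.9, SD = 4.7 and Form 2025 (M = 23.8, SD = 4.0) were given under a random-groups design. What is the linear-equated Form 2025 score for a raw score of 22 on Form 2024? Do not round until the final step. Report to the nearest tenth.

Linear equating: y = (SD_Y/SD_X)(x − M_X) + M_Y
y = (4.0/4.7)(22 − 20.9) + 23.8
y = 0.851064 × 1.1 + 23.8 = 0.9362 + 23.8 = 24.7

24.7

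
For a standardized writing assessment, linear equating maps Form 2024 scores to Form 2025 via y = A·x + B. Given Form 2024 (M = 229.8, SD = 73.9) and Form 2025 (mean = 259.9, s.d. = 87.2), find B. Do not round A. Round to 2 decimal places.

A = SD_Y / SD_X = 87.2 / 73.9 = 1.179973
B = M_Y − A·M_X = 259.9 − 1.179973 × 229.8 = -11.26

-11.26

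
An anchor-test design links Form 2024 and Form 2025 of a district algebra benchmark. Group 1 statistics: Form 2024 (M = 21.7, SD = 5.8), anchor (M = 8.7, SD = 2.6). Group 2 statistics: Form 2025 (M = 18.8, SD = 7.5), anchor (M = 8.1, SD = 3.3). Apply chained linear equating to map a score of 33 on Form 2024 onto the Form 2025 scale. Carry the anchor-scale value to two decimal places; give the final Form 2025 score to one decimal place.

31.7

Form 2024 → anchor (Group 1): v = (2.6/5.8)(33 − 21.7) + 8.7 = 13.77
anchor → Form 2025 (Group 2): y = (7.5/3.3)(13.77 − 8.1) + 18.8 = 31.7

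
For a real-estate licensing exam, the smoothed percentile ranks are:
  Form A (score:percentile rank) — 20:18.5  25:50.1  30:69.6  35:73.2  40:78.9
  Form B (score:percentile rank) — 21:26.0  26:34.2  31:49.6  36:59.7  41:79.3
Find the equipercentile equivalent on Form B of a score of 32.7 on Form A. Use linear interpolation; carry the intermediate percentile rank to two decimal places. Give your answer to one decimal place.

39.0

PR of 32.7 on Form A: 69.6 + (32.7 − 30)/(35 − 30) × (73.2 − 69.6) = 71.54
On Form B, PR 71.54 falls between score 36 (PR 59.7) and 41 (PR 79.3).
Interpolate: 36 + (71.54 − 59.7)/(79.3 − 59.7) × (41 − 36) = 39.0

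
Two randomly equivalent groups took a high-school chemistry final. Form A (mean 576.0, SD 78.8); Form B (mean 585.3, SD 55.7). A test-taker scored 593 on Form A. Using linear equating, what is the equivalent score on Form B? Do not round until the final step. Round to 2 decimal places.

Linear equating: y = (SD_Y/SD_X)(x − M_X) + M_Y
y = (55.7/78.8)(593 − 576.0) + 585.3
y = 0.706853 × 17.0 + 585.3 = 12.0165 + 585.3 = 597.32

597.32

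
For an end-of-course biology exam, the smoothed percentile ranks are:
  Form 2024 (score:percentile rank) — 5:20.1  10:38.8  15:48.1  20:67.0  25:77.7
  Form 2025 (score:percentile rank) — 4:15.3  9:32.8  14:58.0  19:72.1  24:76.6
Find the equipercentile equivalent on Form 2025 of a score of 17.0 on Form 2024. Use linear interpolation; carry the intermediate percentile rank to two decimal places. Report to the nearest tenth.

PR of 17.0 on Form 2024: 48.1 + (17.0 − 15)/(20 − 15) × (67.0 − 48.1) = 55.66
On Form 2025, PR 55.66 falls between score 9 (PR 32.8) and 14 (PR 58.0).
Interpolate: 9 + (55.66 − 32.8)/(58.0 − 32.8) × (14 − 9) = 13.5

13.5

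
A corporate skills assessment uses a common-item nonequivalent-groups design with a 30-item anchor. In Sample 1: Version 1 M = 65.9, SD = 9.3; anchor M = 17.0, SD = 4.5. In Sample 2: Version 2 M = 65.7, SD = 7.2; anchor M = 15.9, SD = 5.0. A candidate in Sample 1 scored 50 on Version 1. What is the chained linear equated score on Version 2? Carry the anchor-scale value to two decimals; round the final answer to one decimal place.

Version 1 → anchor (Sample 1): v = (4.5/9.3)(50 − 65.9) + 17.0 = 9.31
anchor → Version 2 (Sample 2): y = (7.2/5.0)(9.31 − 15.9) + 65.7 = 56.2

56.2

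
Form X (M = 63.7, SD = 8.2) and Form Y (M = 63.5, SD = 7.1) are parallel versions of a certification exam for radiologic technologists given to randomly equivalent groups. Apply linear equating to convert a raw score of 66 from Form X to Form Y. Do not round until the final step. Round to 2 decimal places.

65.49

Linear equating: y = (SD_Y/SD_X)(x − M_X) + M_Y
y = (7.1/8.2)(66 − 63.7) + 63.5
y = 0.865854 × 2.3 + 63.5 = 1.9915 + 63.5 = 65.49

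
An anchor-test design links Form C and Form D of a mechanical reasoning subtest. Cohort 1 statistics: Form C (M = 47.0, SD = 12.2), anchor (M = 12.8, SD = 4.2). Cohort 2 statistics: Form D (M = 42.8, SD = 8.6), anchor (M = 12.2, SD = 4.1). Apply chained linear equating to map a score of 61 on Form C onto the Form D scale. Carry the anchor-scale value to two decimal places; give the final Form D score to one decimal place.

54.2

Form C → anchor (Cohort 1): v = (4.2/12.2)(61 − 47.0) + 12.8 = 17.62
anchor → Form D (Cohort 2): y = (8.6/4.1)(17.62 − 12.2) + 42.8 = 54.2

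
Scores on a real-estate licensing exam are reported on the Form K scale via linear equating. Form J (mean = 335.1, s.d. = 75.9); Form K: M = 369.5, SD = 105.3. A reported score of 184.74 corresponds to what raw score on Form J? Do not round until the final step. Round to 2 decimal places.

Invert y = (SD_Y/SD_X)(x − M_X) + M_Y:
x = (SD_X/SD_Y)(y − M_Y) + M_X = (75.9/105.3)(184.74 − 369.5) + 335.1
x = 0.720798 × -184.760 + 335.1 = 201.93

201.93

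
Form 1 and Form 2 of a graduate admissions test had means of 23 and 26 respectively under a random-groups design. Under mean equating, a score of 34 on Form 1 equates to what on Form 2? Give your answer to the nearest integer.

37

Mean equating: y = x + (M_Y − M_X) = 34 + (26 − 23) = 37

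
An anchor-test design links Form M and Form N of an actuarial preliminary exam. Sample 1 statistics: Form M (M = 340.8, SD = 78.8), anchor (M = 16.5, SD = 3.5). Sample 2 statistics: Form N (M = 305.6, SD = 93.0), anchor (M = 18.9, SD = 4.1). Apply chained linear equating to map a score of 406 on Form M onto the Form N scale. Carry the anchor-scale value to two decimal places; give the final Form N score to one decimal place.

Form M → anchor (Sample 1): v = (3.5/78.8)(406 − 340.8) + 16.5 = 19.40
anchor → Form N (Sample 2): y = (93.0/4.1)(19.40 − 18.9) + 305.6 = 316.9

316.9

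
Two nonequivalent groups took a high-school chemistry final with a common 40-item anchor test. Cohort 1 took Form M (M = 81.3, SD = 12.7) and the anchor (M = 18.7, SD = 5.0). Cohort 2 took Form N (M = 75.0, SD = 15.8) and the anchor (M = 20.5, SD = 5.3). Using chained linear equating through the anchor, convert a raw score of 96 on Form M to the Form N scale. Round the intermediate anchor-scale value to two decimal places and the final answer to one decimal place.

86.9

Form M → anchor (Cohort 1): v = (5.0/12.7)(96 − 81.3) + 18.7 = 24.49
anchor → Form N (Cohort 2): y = (15.8/5.3)(24.49 − 20.5) + 75.0 = 86.9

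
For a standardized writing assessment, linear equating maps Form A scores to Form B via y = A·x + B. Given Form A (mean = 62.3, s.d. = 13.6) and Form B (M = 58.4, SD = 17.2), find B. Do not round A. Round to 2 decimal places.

A = SD_Y / SD_X = 17.2 / 13.6 = 1.264706
B = M_Y − A·M_X = 58.4 − 1.264706 × 62.3 = -20.39

-20.39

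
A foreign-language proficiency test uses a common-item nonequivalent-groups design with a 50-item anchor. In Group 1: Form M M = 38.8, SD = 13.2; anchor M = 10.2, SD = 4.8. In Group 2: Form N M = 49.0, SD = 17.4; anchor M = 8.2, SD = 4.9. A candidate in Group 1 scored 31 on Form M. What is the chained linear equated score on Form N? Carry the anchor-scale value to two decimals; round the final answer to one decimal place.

46.0

Form M → anchor (Group 1): v = (4.8/13.2)(31 − 38.8) + 10.2 = 7.36
anchor → Form N (Group 2): y = (17.4/4.9)(7.36 − 8.2) + 49.0 = 46.0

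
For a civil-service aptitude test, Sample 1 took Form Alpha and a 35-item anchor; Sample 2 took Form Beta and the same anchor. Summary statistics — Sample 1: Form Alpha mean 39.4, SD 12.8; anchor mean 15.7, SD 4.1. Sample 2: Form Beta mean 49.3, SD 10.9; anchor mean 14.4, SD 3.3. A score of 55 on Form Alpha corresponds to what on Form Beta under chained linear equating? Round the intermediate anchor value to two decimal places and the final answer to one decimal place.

70.1

Form Alpha → anchor (Sample 1): v = (4.1/12.8)(55 − 39.4) + 15.7 = 20.70
anchor → Form Beta (Sample 2): y = (10.9/3.3)(20.70 − 14.4) + 49.3 = 70.1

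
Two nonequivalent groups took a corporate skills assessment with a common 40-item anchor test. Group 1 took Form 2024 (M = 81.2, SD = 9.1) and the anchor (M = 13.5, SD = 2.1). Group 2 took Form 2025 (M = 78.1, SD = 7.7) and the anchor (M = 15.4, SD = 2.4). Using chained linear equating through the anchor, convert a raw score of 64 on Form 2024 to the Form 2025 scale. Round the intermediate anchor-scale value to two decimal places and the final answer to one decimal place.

Form 2024 → anchor (Group 1): v = (2.1/9.1)(64 − 81.2) + 13.5 = 9.53
anchor → Form 2025 (Group 2): y = (7.7/2.4)(9.53 − 15.4) + 78.1 = 59.3

59.3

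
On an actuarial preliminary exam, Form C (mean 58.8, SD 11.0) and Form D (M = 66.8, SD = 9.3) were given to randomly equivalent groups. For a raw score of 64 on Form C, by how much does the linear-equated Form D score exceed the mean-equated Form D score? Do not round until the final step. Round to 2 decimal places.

-0.80

Mean-equated: 64 + (66.8 − 58.8) = 72.00
Linear-equated: (9.3/11.0)(64 − 58.8) + 66.8 = 71.196
Difference = 71.196 − 72.00 = -0.80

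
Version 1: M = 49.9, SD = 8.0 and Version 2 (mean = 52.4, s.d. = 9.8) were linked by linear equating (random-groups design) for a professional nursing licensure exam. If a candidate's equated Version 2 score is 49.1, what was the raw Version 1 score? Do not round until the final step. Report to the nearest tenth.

Invert y = (SD_Y/SD_X)(x − M_X) + M_Y:
x = (SD_X/SD_Y)(y − M_Y) + M_X = (8.0/9.8)(49.1 − 52.4) + 49.9
x = 0.816327 × -3.300 + 49.9 = 47.2

47.2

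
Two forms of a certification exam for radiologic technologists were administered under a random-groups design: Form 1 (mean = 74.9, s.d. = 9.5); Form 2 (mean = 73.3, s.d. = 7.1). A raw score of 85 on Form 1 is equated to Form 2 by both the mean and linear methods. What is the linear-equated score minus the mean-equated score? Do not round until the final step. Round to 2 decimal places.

Mean-equated: 85 + (73.3 − 74.9) = 83.40
Linear-equated: (7.1/9.5)(85 − 74.9) + 73.3 = 80.848
Difference = 80.848 − 83.40 = -2.55

-2.55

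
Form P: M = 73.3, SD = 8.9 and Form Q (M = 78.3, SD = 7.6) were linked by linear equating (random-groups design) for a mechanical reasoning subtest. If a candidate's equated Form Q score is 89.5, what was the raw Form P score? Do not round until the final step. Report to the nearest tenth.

Invert y = (SD_Y/SD_X)(x − M_X) + M_Y:
x = (SD_X/SD_Y)(y − M_Y) + M_X = (8.9/7.6)(89.5 − 78.3) + 73.3
x = 1.171053 × 11.200 + 73.3 = 86.4

86.4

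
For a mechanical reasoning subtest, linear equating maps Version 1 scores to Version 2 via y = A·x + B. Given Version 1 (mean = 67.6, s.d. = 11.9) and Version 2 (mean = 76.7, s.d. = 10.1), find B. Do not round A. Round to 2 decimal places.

A = SD_Y / SD_X = 10.1 / 11.9 = 0.848739
B = M_Y − A·M_X = 76.7 − 0.848739 × 67.6 = 19.33

19.33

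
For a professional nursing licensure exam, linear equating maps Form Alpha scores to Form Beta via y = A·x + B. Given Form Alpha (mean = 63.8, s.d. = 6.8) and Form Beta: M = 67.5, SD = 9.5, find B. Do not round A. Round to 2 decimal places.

A = SD_Y / SD_X = 9.5 / 6.8 = 1.397059
B = M_Y − A·M_X = 67.5 − 1.397059 × 63.8 = -21.63

-21.63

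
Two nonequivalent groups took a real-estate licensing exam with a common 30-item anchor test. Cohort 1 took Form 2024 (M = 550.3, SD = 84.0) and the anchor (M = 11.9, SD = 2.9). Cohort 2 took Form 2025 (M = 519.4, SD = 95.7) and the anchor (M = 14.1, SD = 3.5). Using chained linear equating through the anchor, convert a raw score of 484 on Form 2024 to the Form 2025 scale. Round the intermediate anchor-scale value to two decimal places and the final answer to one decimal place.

Form 2024 → anchor (Cohort 1): v = (2.9/84.0)(484 − 550.3) + 11.9 = 9.61
anchor → Form 2025 (Cohort 2): y = (95.7/3.5)(9.61 − 14.1) + 519.4 = 396.6

396.6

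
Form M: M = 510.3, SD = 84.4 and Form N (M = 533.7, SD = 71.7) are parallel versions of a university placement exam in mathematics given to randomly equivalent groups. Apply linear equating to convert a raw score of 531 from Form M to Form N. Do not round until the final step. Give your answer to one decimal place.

Linear equating: y = (SD_Y/SD_X)(x − M_X) + M_Y
y = (71.7/84.4)(531 − 510.3) + 533.7
y = 0.849526 × 20.7 + 533.7 = 17.5852 + 533.7 = 551.3

551.3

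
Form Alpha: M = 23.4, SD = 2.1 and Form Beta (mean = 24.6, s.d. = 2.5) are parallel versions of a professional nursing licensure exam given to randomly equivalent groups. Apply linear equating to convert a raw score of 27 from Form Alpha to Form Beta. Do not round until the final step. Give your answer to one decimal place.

Linear equating: y = (SD_Y/SD_X)(x − M_X) + M_Y
y = (2.5/2.1)(27 − 23.4) + 24.6
y = 1.190476 × 3.6 + 24.6 = 4.2857 + 24.6 = 28.9

28.9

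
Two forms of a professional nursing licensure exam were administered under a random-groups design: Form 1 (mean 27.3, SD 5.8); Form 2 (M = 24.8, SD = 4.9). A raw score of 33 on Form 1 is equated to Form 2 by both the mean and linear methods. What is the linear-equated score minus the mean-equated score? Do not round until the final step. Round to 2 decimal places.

Mean-equated: 33 + (24.8 − 27.3) = 30.50
Linear-equated: (4.9/5.8)(33 − 27.3) + 24.8 = 29.616
Difference = 29.616 − 30.50 = -0.88

-0.88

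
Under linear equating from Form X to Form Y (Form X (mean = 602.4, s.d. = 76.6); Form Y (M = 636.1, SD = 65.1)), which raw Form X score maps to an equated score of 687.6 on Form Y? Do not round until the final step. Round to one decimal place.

663.0

Invert y = (SD_Y/SD_X)(x − M_X) + M_Y:
x = (SD_X/SD_Y)(y − M_Y) + M_X = (76.6/65.1)(687.6 − 636.1) + 602.4
x = 1.176651 × 51.500 + 602.4 = 663.0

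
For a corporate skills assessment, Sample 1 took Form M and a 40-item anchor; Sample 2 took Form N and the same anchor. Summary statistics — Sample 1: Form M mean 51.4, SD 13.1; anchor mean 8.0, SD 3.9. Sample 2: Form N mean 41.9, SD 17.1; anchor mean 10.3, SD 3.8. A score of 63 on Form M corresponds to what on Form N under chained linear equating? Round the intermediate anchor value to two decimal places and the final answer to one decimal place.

Form M → anchor (Sample 1): v = (3.9/13.1)(63 − 51.4) + 8.0 = 11.45
anchor → Form N (Sample 2): y = (17.1/3.8)(11.45 − 10.3) + 41.9 = 47.1

47.1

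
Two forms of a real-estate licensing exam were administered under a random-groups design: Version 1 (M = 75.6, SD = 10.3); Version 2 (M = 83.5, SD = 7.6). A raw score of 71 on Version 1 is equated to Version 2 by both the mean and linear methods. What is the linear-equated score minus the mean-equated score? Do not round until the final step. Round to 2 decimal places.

Mean-equated: 71 + (83.5 − 75.6) = 78.90
Linear-equated: (7.6/10.3)(71 − 75.6) + 83.5 = 80.106
Difference = 80.106 − 78.90 = 1.21

1.21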